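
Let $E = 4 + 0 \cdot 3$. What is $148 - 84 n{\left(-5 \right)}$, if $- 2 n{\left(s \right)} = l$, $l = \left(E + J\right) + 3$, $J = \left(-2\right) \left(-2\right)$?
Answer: $610$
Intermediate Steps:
$J = 4$
$E = 4$ ($E = 4 + 0 = 4$)
$l = 11$ ($l = \left(4 + 4\right) + 3 = 8 + 3 = 11$)
$n{\left(s \right)} = - \frac{11}{2}$ ($n{\left(s \right)} = \left(- \frac{1}{2}\right) 11 = - \frac{11}{2}$)
$148 - 84 n{\left(-5 \right)} = 148 - -462 = 148 + 462 = 610$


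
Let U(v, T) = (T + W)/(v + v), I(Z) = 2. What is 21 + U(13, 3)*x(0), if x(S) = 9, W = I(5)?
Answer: 591/26 ≈ 22.731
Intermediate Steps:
W = 2
U(v, T) = (2 + T)/(2*v) (U(v, T) = (T + 2)/(v + v) = (2 + T)/((2*v)) = (2 + T)*(1/(2*v)) = (2 + T)/(2*v))
21 + U(13, 3)*x(0) = 21 + ((½)*(2 + 3)/13)*9 = 21 + ((½)*(1/13)*5)*9 = 21 + (5/26)*9 = 21 + 45/26 = 591/26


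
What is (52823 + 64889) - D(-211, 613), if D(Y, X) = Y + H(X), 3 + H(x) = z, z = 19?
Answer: 117907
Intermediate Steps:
H(x) = 16 (H(x) = -3 + 19 = 16)
D(Y, X) = 16 + Y (D(Y, X) = Y + 16 = 16 + Y)
(52823 + 64889) - D(-211, 613) = (52823 + 64889) - (16 - 211) = 117712 - 1*(-195) = 117712 + 195 = 117907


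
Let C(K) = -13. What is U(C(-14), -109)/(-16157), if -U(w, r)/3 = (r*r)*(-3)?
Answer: -106929/16157 ≈ -6.6181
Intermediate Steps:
U(w, r) = 9*r² (U(w, r) = -3*r*r*(-3) = -3*r²*(-3) = -(-9)*r² = 9*r²)
U(C(-14), -109)/(-16157) = (9*(-109)²)/(-16157) = (9*11881)*(-1/16157) = 106929*(-1/16157) = -106929/16157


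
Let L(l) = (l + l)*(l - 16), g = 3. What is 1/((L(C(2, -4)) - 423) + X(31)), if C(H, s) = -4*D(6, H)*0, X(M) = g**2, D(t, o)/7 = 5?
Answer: -1/414 ≈ -0.0024155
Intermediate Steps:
D(t, o) = 35 (D(t, o) = 7*5 = 35)
X(M) = 9 (X(M) = 3**2 = 9)
C(H, s) = 0 (C(H, s) = -4*35*0 = -140*0 = 0)
L(l) = 2*l*(-16 + l) (L(l) = (2*l)*(-16 + l) = 2*l*(-16 + l))
1/((L(C(2, -4)) - 423) + X(31)) = 1/((2*0*(-16 + 0) - 423) + 9) = 1/((2*0*(-16) - 423) + 9) = 1/((0 - 423) + 9) = 1/(-423 + 9) = 1/(-414) = -1/414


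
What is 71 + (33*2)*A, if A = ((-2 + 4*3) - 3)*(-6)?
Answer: -2701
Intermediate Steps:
A = -42 (A = ((-2 + 12) - 3)*(-6) = (10 - 3)*(-6) = 7*(-6) = -42)
71 + (33*2)*A = 71 + (33*2)*(-42) = 71 + 66*(-42) = 71 - 2772 = -2701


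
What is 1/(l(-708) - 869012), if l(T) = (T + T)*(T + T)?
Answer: 1/1136044 ≈ 8.8025e-7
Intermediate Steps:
l(T) = 4*T**2 (l(T) = (2*T)*(2*T) = 4*T**2)
1/(l(-708) - 869012) = 1/(4*(-708)**2 - 869012) = 1/(4*501264 - 869012) = 1/(2005056 - 869012) = 1/1136044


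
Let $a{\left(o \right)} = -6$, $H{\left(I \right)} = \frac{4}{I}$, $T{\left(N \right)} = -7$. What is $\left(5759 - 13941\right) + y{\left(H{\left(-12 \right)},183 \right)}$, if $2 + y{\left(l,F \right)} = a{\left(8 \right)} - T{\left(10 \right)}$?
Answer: $-8183$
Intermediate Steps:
$y{\left(l,F \right)} = -1$ ($y{\left(l,F \right)} = -2 - -1 = -2 + \left(-6 + 7\right) = -2 + 1 = -1$)
$\left(5759 - 13941\right) + y{\left(H{\left(-12 \right)},183 \right)} = \left(5759 - 13941\right) - 1 = -8182 - 1 = -8183$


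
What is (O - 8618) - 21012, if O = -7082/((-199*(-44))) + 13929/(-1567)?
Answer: -203337989289/6860326 ≈ -29640.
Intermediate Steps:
O = -66529909/6860326 (O = -7082/8756 + 13929*(-1/1567) = -7082*1/8756 - 13929/1567 = -3541/4378 - 13929/1567 = -66529909/6860326 ≈ -9.6978)
(O - 8618) - 21012 = (-66529909/6860326 - 8618) - 21012 = -59188819377/6860326 - 21012 = -203337989289/6860326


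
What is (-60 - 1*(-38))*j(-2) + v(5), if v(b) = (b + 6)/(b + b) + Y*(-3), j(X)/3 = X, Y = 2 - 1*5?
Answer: 1421/10 ≈ 142.10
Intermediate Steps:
Y = -3 (Y = 2 - 5 = -3)
j(X) = 3*X
v(b) = 9 + (6 + b)/(2*b) (v(b) = (b + 6)/(b + b) - 3*(-3) = (6 + b)/((2*b)) + 9 = (6 + b)*(1/(2*b)) + 9 = (6 + b)/(2*b) + 9 = 9 + (6 + b)/(2*b))
(-60 - 1*(-38))*j(-2) + v(5) = (-60 - 1*(-38))*(3*(-2)) + (19/2 + 3/5) = (-60 + 38)*(-6) + (19/2 + 3*(1/5)) = -22*(-6) + (19/2 + 3/5) = 132 + 101/10 = 1421/10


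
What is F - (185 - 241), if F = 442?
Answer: 498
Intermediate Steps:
F - (185 - 241) = 442 - (185 - 241) = 442 - 1*(-56) = 442 + 56 = 498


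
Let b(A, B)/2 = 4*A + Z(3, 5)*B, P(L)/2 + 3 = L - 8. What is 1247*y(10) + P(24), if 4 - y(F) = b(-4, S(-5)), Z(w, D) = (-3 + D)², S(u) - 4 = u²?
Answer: -244386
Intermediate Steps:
S(u) = 4 + u²
P(L) = -22 + 2*L (P(L) = -6 + 2*(L - 8) = -6 + 2*(-8 + L) = -6 + (-16 + 2*L) = -22 + 2*L)
b(A, B) = 8*A + 8*B (b(A, B) = 2*(4*A + (-3 + 5)²*B) = 2*(4*A + 2²*B) = 2*(4*A + 4*B) = 8*A + 8*B)
y(F) = -196 (y(F) = 4 - (8*(-4) + 8*(4 + (-5)²)) = 4 - (-32 + 8*(4 + 25)) = 4 - (-32 + 8*29) = 4 - (-32 + 232) = 4 - 1*200 = 4 - 200 = -196)
1247*y(10) + P(24) = 1247*(-196) + (-22 + 2*24) = -244412 + (-22 + 48) = -244412 + 26 = -244386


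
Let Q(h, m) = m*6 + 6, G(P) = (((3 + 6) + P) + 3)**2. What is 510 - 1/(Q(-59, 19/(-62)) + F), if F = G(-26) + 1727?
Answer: 30468389/59742 ≈ 510.00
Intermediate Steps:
G(P) = (12 + P)**2 (G(P) = ((9 + P) + 3)**2 = (12 + P)**2)
F = 1923 (F = (12 - 26)**2 + 1727 = (-14)**2 + 1727 = 196 + 1727 = 1923)
Q(h, m) = 6 + 6*m (Q(h, m) = 6*m + 6 = 6 + 6*m)
510 - 1/(Q(-59, 19/(-62)) + F) = 510 - 1/((6 + 6*(19/(-62))) + 1923) = 510 - 1/((6 + 6*(19*(-1/62))) + 1923) = 510 - 1/((6 + 6*(-19/62)) + 1923) = 510 - 1/((6 - 57/31) + 1923) = 510 - 1/(129/31 + 1923) = 510 - 1/59742/31 = 510 - 1*31/59742 = 510 - 31/59742 = 30468389/59742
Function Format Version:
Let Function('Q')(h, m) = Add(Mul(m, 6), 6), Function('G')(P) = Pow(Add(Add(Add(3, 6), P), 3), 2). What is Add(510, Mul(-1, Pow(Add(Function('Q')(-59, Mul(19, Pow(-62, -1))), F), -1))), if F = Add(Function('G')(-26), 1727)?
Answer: Rational(30468389, 59742) ≈ 510.00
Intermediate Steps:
Function('G')(P) = Pow(Add(12, P), 2) (Function('G')(P) = Pow(Add(Add(9, P), 3), 2) = Pow(Add(12, P), 2))
F = 1923 (F = Add(Pow(Add(12, -26), 2), 1727) = Add(Pow(-14, 2), 1727) = Add(196, 1727) = 1923)
Function('Q')(h, m) = Add(6, Mul(6, m)) (Function('Q')(h, m) = Add(Mul(6, m), 6) = Add(6, Mul(6, m)))
Add(510, Mul(-1, Pow(Add(Function('Q')(-59, Mul(19, Pow(-62, -1))), F), -1))) = Add(510, Mul(-1, Pow(Add(Add(6, Mul(6, Mul(19, Pow(-62, -1)))), 1923), -1))) = Add(510, Mul(-1, Pow(Add(Add(6, Mul(6, Mul(19, Rational(-1, 62)))), 1923), -1))) = Add(510, Mul(-1, Pow(Add(Add(6, Mul(6, Rational(-19, 62))), 1923), -1))) = Add(510, Mul(-1, Pow(Add(Add(6, Rational(-57, 31)), 1923), -1))) = Add(510, Mul(-1, Pow(Add(Rational(129, 31), 1923), -1))) = Add(510, Mul(-1, Pow(Rational(59742, 31), -1))) = Add(510, Mul(-1, Rational(31, 59742))) = Add(510, Rational(-31, 59742)) = Rational(30468389, 59742)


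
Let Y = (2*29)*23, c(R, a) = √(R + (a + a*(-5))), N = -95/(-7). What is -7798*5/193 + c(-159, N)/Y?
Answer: -38990/193 + I*√10451/9338 ≈ -202.02 + 0.010948*I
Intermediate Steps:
N = 95/7 (N = -95*(-⅐) = 95/7 ≈ 13.571)
c(R, a) = √(R - 4*a) (c(R, a) = √(R + (a - 5*a)) = √(R - 4*a))
Y = 1334 (Y = 58*23 = 1334)
-7798*5/193 + c(-159, N)/Y = -7798*5/193 + √(-159 - 4*95/7)/1334 = -38990*1/193 + √(-159 - 380/7)*(1/1334) = -38990/193 + √(-1493/7)*(1/1334) = -38990/193 + (I*√10451/7)*(1/1334) = -38990/193 + I*√10451/9338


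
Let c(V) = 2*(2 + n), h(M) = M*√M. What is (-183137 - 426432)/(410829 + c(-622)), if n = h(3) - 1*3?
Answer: -250427403563/168778823821 + 3657414*√3/168778823821 ≈ -1.4837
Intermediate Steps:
h(M) = M^(3/2)
n = -3 + 3*√3 (n = 3^(3/2) - 1*3 = 3*√3 - 3 = -3 + 3*√3 ≈ 2.1962)
c(V) = -2 + 6*√3 (c(V) = 2*(2 + (-3 + 3*√3)) = 2*(-1 + 3*√3) = -2 + 6*√3)
(-183137 - 426432)/(410829 + c(-622)) = (-183137 - 426432)/(410829 + (-2 + 6*√3)) = -609569/(410827 + 6*√3)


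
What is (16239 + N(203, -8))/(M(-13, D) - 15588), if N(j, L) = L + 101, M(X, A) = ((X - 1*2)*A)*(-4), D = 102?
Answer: -1361/789 ≈ -1.7250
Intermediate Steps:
M(X, A) = -4*A*(-2 + X) (M(X, A) = ((X - 2)*A)*(-4) = ((-2 + X)*A)*(-4) = (A*(-2 + X))*(-4) = -4*A*(-2 + X))
N(j, L) = 101 + L
(16239 + N(203, -8))/(M(-13, D) - 15588) = (16239 + (101 - 8))/(4*102*(2 - 1*(-13)) - 15588) = (16239 + 93)/(4*102*(2 + 13) - 15588) = 16332/(4*102*15 - 15588) = 16332/(6120 - 15588) = 16332/(-9468) = 16332*(-1/9468) = -1361/789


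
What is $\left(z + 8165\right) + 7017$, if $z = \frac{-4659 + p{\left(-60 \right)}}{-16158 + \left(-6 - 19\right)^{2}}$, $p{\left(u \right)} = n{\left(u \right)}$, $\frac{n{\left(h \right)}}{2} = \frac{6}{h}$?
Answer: $\frac{168447618}{11095} \approx 15182.0$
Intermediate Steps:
$n{\left(h \right)} = \frac{12}{h}$ ($n{\left(h \right)} = 2 \frac{6}{h} = \frac{12}{h}$)
$p{\left(u \right)} = \frac{12}{u}$
$z = \frac{3328}{11095}$ ($z = \frac{-4659 + \frac{12}{-60}}{-16158 + \left(-6 - 19\right)^{2}} = \frac{-4659 + 12 \left(- \frac{1}{60}\right)}{-16158 + \left(-25\right)^{2}} = \frac{-4659 - \frac{1}{5}}{-16158 + 625} = - \frac{23296}{5 \left(-15533\right)} = \left(- \frac{23296}{5}\right) \left(- \frac{1}{15533}\right) = \frac{3328}{11095} \approx 0.29995$)
$\left(z + 8165\right) + 7017 = \left(\frac{3328}{11095} + 8165\right) + 7017 = \frac{90594003}{11095} + 7017 = \frac{168447618}{11095}$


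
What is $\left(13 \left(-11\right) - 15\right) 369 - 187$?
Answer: $-58489$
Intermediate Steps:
$\left(13 \left(-11\right) - 15\right) 369 - 187 = \left(-143 - 15\right) 369 - 187 = \left(-158\right) 369 - 187 = -58302 - 187 = -58489$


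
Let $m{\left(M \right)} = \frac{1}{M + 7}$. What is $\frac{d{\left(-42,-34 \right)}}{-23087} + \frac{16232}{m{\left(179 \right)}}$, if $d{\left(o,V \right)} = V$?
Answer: $\frac{69703162258}{23087} \approx 3.0192 \cdot 10^{6}$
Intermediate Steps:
$m{\left(M \right)} = \frac{1}{7 + M}$
$\frac{d{\left(-42,-34 \right)}}{-23087} + \frac{16232}{m{\left(179 \right)}} = - \frac{34}{-23087} + \frac{16232}{\frac{1}{7 + 179}} = \left(-34\right) \left(- \frac{1}{23087}\right) + \frac{16232}{\frac{1}{186}} = \frac{34}{23087} + 16232 \frac{1}{\frac{1}{186}} = \frac{34}{23087} + 16232 \cdot 186 = \frac{34}{23087} + 3019152 = \frac{69703162258}{23087}$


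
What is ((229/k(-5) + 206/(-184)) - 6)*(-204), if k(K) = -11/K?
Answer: -5004885/253 ≈ -19782.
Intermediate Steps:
((229/k(-5) + 206/(-184)) - 6)*(-204) = ((229/((-11/(-5))) + 206/(-184)) - 6)*(-204) = ((229/((-11*(-⅕))) + 206*(-1/184)) - 6)*(-204) = ((229/(11/5) - 103/92) - 6)*(-204) = ((229*(5/11) - 103/92) - 6)*(-204) = ((1145/11 - 103/92) - 6)*(-204) = (104207/1012 - 6)*(-204) = (98135/1012)*(-204) = -5004885/253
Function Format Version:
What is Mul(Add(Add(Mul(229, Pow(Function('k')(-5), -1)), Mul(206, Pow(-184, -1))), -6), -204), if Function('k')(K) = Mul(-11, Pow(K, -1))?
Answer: Rational(-5004885, 253) ≈ -19782.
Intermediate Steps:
Mul(Add(Add(Mul(229, Pow(Function('k')(-5), -1)), Mul(206, Pow(-184, -1))), -6), -204) = Mul(Add(Add(Mul(229, Pow(Mul(-11, Pow(-5, -1)), -1)), Mul(206, Pow(-184, -1))), -6), -204) = Mul(Add(Add(Mul(229, Pow(Mul(-11, Rational(-1, 5)), -1)), Mul(206, Rational(-1, 184))), -6), -204) = Mul(Add(Add(Mul(229, Pow(Rational(11, 5), -1)), Rational(-103, 92)), -6), -204) = Mul(Add(Add(Mul(229, Rational(5, 11)), Rational(-103, 92)), -6), -204) = Mul(Add(Add(Rational(1145, 11), Rational(-103, 92)), -6), -204) = Mul(Add(Rational(104207, 1012), -6), -204) = Mul(Rational(98135, 1012), -204) = Rational(-5004885, 253)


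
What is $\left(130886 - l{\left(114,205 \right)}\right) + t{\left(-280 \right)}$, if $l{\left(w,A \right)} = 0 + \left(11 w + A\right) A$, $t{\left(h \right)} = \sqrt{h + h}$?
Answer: $-168209 + 4 i \sqrt{35} \approx -1.6821 \cdot 10^{5} + 23.664 i$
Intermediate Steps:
$t{\left(h \right)} = \sqrt{2} \sqrt{h}$ ($t{\left(h \right)} = \sqrt{2 h} = \sqrt{2} \sqrt{h}$)
$l{\left(w,A \right)} = A \left(A + 11 w\right)$ ($l{\left(w,A \right)} = 0 + \left(A + 11 w\right) A = 0 + A \left(A + 11 w\right) = A \left(A + 11 w\right)$)
$\left(130886 - l{\left(114,205 \right)}\right) + t{\left(-280 \right)} = \left(130886 - 205 \left(205 + 11 \cdot 114\right)\right) + \sqrt{2} \sqrt{-280} = \left(130886 - 205 \left(205 + 1254\right)\right) + \sqrt{2} \cdot 2 i \sqrt{70} = \left(130886 - 205 \cdot 1459\right) + 4 i \sqrt{35} = \left(130886 - 299095\right) + 4 i \sqrt{35} = -168209 + 4 i \sqrt{35}$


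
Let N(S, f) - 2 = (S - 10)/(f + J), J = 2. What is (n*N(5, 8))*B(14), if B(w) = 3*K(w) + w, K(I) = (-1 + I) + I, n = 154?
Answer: 21945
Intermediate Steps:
N(S, f) = 2 + (-10 + S)/(2 + f) (N(S, f) = 2 + (S - 10)/(f + 2) = 2 + (-10 + S)/(2 + f))
K(I) = -1 + 2*I
B(w) = -3 + 7*w (B(w) = 3*(-1 + 2*w) + w = (-3 + 6*w) + w = -3 + 7*w)
(n*N(5, 8))*B(14) = (154*((-6 + 5 + 2*8)/(2 + 8)))*(-3 + 7*14) = (154*((-6 + 5 + 16)/10))*(-3 + 98) = (154*((⅒)*15))*95 = (154*(3/2))*95 = 231*95 = 21945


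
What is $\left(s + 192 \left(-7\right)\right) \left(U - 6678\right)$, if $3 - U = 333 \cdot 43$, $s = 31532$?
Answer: $-633766872$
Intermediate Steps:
$U = -14316$ ($U = 3 - 333 \cdot 43 = 3 - 14319 = -14316$)
$\left(s + 192 \left(-7\right)\right) \left(U - 6678\right) = \left(31532 + 192 \left(-7\right)\right) \left(-14316 - 6678\right) = \left(31532 - 1344\right) \left(-20994\right) = 30188 \left(-20994\right) = -633766872$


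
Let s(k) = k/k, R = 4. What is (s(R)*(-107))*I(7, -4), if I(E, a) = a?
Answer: 428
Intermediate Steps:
s(k) = 1
(s(R)*(-107))*I(7, -4) = (1*(-107))*(-4) = -107*(-4) = 428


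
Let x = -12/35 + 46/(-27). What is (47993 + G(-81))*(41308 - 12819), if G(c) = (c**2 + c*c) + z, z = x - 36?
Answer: 1644320153569/945 ≈ 1.7400e+9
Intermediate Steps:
x = -1934/945 (x = -12*1/35 + 46*(-1/27) = -12/35 - 46/27 = -1934/945 ≈ -2.0466)
z = -35954/945 (z = -1934/945 - 36 = -35954/945 ≈ -38.047)
G(c) = -35954/945 + 2*c**2 (G(c) = (c**2 + c*c) - 35954/945 = (c**2 + c**2) - 35954/945 = 2*c**2 - 35954/945 = -35954/945 + 2*c**2)
(47993 + G(-81))*(41308 - 12819) = (47993 + (-35954/945 + 2*(-81)**2))*(41308 - 12819) = (47993 + (-35954/945 + 2*6561))*28489 = (47993 + (-35954/945 + 13122))*28489 = (47993 + 12364336/945)*28489 = (57717721/945)*28489 = 1644320153569/945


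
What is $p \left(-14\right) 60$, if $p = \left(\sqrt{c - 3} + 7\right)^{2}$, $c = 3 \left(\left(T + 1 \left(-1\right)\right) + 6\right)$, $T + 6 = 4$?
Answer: $-46200 - 11760 \sqrt{6} \approx -75006.0$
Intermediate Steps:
$T = -2$ ($T = -6 + 4 = -2$)
$c = 9$ ($c = 3 \left(\left(-2 + 1 \left(-1\right)\right) + 6\right) = 3 \left(\left(-2 - 1\right) + 6\right) = 3 \left(-3 + 6\right) = 3 \cdot 3 = 9$)
$p = \left(7 + \sqrt{6}\right)^{2}$ ($p = \left(\sqrt{9 - 3} + 7\right)^{2} = \left(\sqrt{6} + 7\right)^{2} = \left(7 + \sqrt{6}\right)^{2} \approx 89.293$)
$p \left(-14\right) 60 = \left(7 + \sqrt{6}\right)^{2} \left(-14\right) 60 = - 14 \left(7 + \sqrt{6}\right)^{2} \cdot 60 = - 840 \left(7 + \sqrt{6}\right)^{2}$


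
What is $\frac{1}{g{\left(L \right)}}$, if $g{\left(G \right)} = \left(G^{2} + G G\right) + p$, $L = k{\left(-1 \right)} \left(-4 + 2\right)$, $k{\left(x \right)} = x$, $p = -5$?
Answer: $\frac{1}{3} \approx 0.33333$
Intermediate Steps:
$L = 2$ ($L = - (-4 + 2) = \left(-1\right) \left(-2\right) = 2$)
$g{\left(G \right)} = -5 + 2 G^{2}$ ($g{\left(G \right)} = \left(G^{2} + G G\right) - 5 = \left(G^{2} + G^{2}\right) - 5 = 2 G^{2} - 5 = -5 + 2 G^{2}$)
$\frac{1}{g{\left(L \right)}} = \frac{1}{-5 + 2 \cdot 2^{2}} = \frac{1}{-5 + 2 \cdot 4} = \frac{1}{-5 + 8} = \frac{1}{3}$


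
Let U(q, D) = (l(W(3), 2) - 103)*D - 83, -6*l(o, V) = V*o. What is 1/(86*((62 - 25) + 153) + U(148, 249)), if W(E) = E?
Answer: -1/9639 ≈ -0.00010375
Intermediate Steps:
l(o, V) = -V*o/6
U(q, D) = -83 - 104*D (U(q, D) = (-⅙*2*3 - 103)*D - 83 = (-1 - 103)*D - 83 = -104*D - 83 = -83 - 104*D)
1/(86*((62 - 25) + 153) + U(148, 249)) = 1/(86*((62 - 25) + 153) + (-83 - 104*249)) = 1/(86*(37 + 153) + (-83 - 25896)) = 1/(86*190 - 25979) = 1/(16340 - 25979) = 1/(-9639) = -1/9639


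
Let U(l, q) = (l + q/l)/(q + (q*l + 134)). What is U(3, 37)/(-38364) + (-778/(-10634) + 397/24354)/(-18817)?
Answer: -196486340669/31836843367896996 ≈ -6.1717e-6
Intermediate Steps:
U(l, q) = (l + q/l)/(134 + q + l*q) (U(l, q) = (l + q/l)/(q + (l*q + 134)) = (l + q/l)/(q + (134 + l*q)) = (l + q/l)/(134 + q + l*q))
U(3, 37)/(-38364) + (-778/(-10634) + 397/24354)/(-18817) = ((37 + 3²)/(3*(134 + 37 + 3*37)))/(-38364) + (-778/(-10634) + 397/24354)/(-18817) = ((37 + 9)/(3*(134 + 37 + 111)))*(-1/38364) + (-778*(-1/10634) + 397*(1/24354))*(-1/18817) = ((⅓)*46/282)*(-1/38364) + (389/5317 + 397/24354)*(-1/18817) = ((⅓)*(1/282)*46)*(-1/38364) + (11584555/129490218)*(-1/18817) = (23/423)*(-1/38364) - 11584555/2436617432106 = -1/705564 - 11584555/2436617432106 = -196486340669/31836843367896996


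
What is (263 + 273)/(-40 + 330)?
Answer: 268/145 ≈ 1.8483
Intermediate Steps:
(263 + 273)/(-40 + 330) = 536/290 = 536*(1/290) = 268/145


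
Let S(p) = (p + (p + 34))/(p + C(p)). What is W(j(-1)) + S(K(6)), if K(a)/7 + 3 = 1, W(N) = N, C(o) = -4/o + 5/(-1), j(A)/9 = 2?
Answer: 2316/131 ≈ 17.679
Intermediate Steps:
j(A) = 18 (j(A) = 9*2 = 18)
C(o) = -5 - 4/o (C(o) = -4/o + 5*(-1) = -4/o - 5 = -5 - 4/o)
K(a) = -14 (K(a) = -21 + 7*1 = -21 + 7 = -14)
S(p) = (34 + 2*p)/(-5 + p - 4/p) (S(p) = (p + (p + 34))/(p + (-5 - 4/p)) = (p + (34 + p))/(-5 + p - 4/p) = (34 + 2*p)/(-5 + p - 4/p))
W(j(-1)) + S(K(6)) = 18 - 2*(-14)*(17 - 14)/(4 - 1*(-14)*(-5 - 14)) = 18 - 2*(-14)*3/(4 - 1*(-14)*(-19)) = 18 - 2*(-14)*3/(4 - 266) = 18 - 2*(-14)*3/(-262) = 18 - 2*(-14)*(-1/262)*3 = 18 - 42/131 = 2316/131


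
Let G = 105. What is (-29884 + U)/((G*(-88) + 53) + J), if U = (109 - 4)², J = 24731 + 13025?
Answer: -18859/28569 ≈ -0.66012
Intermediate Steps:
J = 37756
U = 11025 (U = 105² = 11025)
(-29884 + U)/((G*(-88) + 53) + J) = (-29884 + 11025)/((105*(-88) + 53) + 37756) = -18859/((-9240 + 53) + 37756) = -18859/(-9187 + 37756) = -18859/28569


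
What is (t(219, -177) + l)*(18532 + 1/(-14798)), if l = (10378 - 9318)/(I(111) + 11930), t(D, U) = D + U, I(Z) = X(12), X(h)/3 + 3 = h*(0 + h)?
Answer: 71285867617505/91399847 ≈ 7.7993e+5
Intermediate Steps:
X(h) = -9 + 3*h² (X(h) = -9 + 3*(h*(0 + h)) = -9 + 3*(h*h) = -9 + 3*h²)
I(Z) = 423 (I(Z) = -9 + 3*12² = -9 + 3*144 = -9 + 432 = 423)
l = 1060/12353 (l = (10378 - 9318)/(423 + 11930) = 1060/12353 ≈ 0.085809)
(t(219, -177) + l)*(18532 + 1/(-14798)) = ((219 - 177) + 1060/12353)*(18532 + 1/(-14798)) = (42 + 1060/12353)*(18532 - 1/14798) = (519886/12353)*(274236535/14798) = 71285867617505/91399847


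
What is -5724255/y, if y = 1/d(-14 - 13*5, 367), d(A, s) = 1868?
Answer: -10692908340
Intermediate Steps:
y = 1/1868 ≈ 0.00053533
-5724255/y = -5724255/1/1868 = -5724255*1868 = -10692908340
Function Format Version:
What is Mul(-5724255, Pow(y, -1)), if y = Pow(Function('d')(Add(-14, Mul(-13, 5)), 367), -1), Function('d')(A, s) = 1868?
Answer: -10692908340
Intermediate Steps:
y = Rational(1, 1868) (y = Pow(1868, -1) = Rational(1, 1868) ≈ 0.00053533)
Mul(-5724255, Pow(y, -1)) = Mul(-5724255, Pow(Rational(1, 1868), -1)) = Mul(-5724255, 1868) = -10692908340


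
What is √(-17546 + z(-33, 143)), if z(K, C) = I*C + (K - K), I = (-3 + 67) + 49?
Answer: I*√1387 ≈ 37.242*I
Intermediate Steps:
I = 113 (I = 64 + 49 = 113)
z(K, C) = 113*C (z(K, C) = 113*C + (K - K) = 113*C + 0 = 113*C)
√(-17546 + z(-33, 143)) = √(-17546 + 113*143) = √(-17546 + 16159) = √(-1387) = I*√1387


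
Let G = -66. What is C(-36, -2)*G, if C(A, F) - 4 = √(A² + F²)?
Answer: -264 - 660*√13 ≈ -2643.7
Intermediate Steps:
C(A, F) = 4 + √(A² + F²)
C(-36, -2)*G = (4 + √((-36)² + (-2)²))*(-66) = (4 + √(1296 + 4))*(-66) = (4 + √1300)*(-66) = (4 + 10*√13)*(-66) = -264 - 660*√13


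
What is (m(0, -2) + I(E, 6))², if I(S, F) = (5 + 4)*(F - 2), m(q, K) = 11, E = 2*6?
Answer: 2209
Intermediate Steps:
E = 12
I(S, F) = -18 + 9*F (I(S, F) = 9*(-2 + F) = -18 + 9*F)
(m(0, -2) + I(E, 6))² = (11 + (-18 + 9*6))² = (11 + (-18 + 54))² = (11 + 36)² = 47² = 2209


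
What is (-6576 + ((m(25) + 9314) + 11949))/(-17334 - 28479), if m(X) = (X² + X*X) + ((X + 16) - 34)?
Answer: -15944/45813 ≈ -0.34802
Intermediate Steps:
m(X) = -18 + X + 2*X² (m(X) = (X² + X²) + ((16 + X) - 34) = 2*X² + (-18 + X) = -18 + X + 2*X²)
(-6576 + ((m(25) + 9314) + 11949))/(-17334 - 28479) = (-6576 + (((-18 + 25 + 2*25²) + 9314) + 11949))/(-17334 - 28479) = (-6576 + (((-18 + 25 + 2*625) + 9314) + 11949))/(-45813) = (-6576 + (((-18 + 25 + 1250) + 9314) + 11949))*(-1/45813) = (-6576 + ((1257 + 9314) + 11949))*(-1/45813) = (-6576 + (10571 + 11949))*(-1/45813) = (-6576 + 22520)*(-1/45813) = 15944*(-1/45813) = -15944/45813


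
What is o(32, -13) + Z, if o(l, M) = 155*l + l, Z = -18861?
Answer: -13869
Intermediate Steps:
o(l, M) = 156*l
o(32, -13) + Z = 156*32 - 18861 = 4992 - 18861 = -13869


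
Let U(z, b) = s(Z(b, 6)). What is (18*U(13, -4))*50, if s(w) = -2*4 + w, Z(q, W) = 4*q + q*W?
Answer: -43200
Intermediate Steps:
Z(q, W) = 4*q + W*q
s(w) = -8 + w
U(z, b) = -8 + 10*b (U(z, b) = -8 + b*(4 + 6) = -8 + b*10 = -8 + 10*b)
(18*U(13, -4))*50 = (18*(-8 + 10*(-4)))*50 = (18*(-8 - 40))*50 = (18*(-48))*50 = -864*50 = -43200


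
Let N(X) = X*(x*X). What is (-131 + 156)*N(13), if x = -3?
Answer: -12675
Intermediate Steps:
N(X) = -3*X² (N(X) = X*(-3*X) = -3*X²)
(-131 + 156)*N(13) = (-131 + 156)*(-3*13²) = 25*(-3*169) = 25*(-507) = -12675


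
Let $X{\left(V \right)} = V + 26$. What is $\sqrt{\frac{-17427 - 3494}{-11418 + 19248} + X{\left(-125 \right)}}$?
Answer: $\frac{i \sqrt{692599170}}{2610} \approx 10.083 i$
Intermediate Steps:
$X{\left(V \right)} = 26 + V$
$\sqrt{\frac{-17427 - 3494}{-11418 + 19248} + X{\left(-125 \right)}} = \sqrt{\frac{-17427 - 3494}{-11418 + 19248} + \left(26 - 125\right)} = \sqrt{- \frac{20921}{7830} - 99} = \sqrt{- \frac{796091}{7830}} = \frac{i \sqrt{692599170}}{2610}$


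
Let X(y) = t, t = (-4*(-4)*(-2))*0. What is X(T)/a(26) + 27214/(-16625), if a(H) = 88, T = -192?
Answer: -27214/16625 ≈ -1.6369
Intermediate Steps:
t = 0 (t = (16*(-2))*0 = -32*0 = 0)
X(y) = 0
X(T)/a(26) + 27214/(-16625) = 0/88 + 27214/(-16625) = 0*(1/88) + 27214*(-1/16625) = 0 - 27214/16625 = -27214/16625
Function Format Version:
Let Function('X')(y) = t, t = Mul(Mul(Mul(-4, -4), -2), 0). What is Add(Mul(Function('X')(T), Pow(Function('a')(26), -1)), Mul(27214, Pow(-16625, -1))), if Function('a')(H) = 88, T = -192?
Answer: Rational(-27214, 16625) ≈ -1.6369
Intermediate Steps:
t = 0 (t = Mul(Mul(16, -2), 0) = Mul(-32, 0) = 0)
Function('X')(y) = 0
Add(Mul(Function('X')(T), Pow(Function('a')(26), -1)), Mul(27214, Pow(-16625, -1))) = Add(Mul(0, Pow(88, -1)), Mul(27214, Pow(-16625, -1))) = Add(Mul(0, Rational(1, 88)), Mul(27214, Rational(-1, 16625))) = Add(0, Rational(-27214, 16625)) = Rational(-27214, 16625)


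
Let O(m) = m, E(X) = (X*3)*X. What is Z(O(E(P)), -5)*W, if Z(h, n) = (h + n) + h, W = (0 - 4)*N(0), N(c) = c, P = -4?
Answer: 0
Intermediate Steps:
E(X) = 3*X² (E(X) = (3*X)*X = 3*X²)
W = 0 (W = (0 - 4)*0 = -4*0 = 0)
Z(h, n) = n + 2*h
Z(O(E(P)), -5)*W = (-5 + 2*(3*(-4)²))*0 = (-5 + 2*(3*16))*0 = (-5 + 2*48)*0 = (-5 + 96)*0 = 91*0 = 0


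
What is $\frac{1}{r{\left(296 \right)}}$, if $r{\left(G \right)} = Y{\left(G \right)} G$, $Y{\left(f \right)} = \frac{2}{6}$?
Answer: $\frac{3}{296} \approx 0.010135$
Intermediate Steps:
$Y{\left(f \right)} = \frac{1}{3}$ ($Y{\left(f \right)} = 2 \cdot \frac{1}{6} = \frac{1}{3}$)
$r{\left(G \right)} = \frac{G}{3}$
$\frac{1}{r{\left(296 \right)}} = \frac{1}{\frac{1}{3} \cdot 296} = \frac{1}{\frac{296}{3}} = \frac{3}{296}$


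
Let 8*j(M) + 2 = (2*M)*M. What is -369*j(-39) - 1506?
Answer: -141726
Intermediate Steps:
j(M) = -¼ + M²/4 (j(M) = -¼ + ((2*M)*M)/8 = -¼ + (2*M²)/8 = -¼ + M²/4)
-369*j(-39) - 1506 = -369*(-¼ + (¼)*(-39)²) - 1506 = -369*(-¼ + (¼)*1521) - 1506 = -369*(-¼ + 1521/4) - 1506 = -369*380 - 1506 = -140220 - 1506 = -141726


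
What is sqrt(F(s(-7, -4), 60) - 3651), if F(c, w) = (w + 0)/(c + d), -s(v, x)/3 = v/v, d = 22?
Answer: 3*I*sqrt(146319)/19 ≈ 60.397*I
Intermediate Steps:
s(v, x) = -3 (s(v, x) = -3*v/v = -3*1 = -3)
F(c, w) = w/(22 + c) (F(c, w) = (w + 0)/(c + 22) = w/(22 + c))
sqrt(F(s(-7, -4), 60) - 3651) = sqrt(60/(22 - 3) - 3651) = sqrt(60/19 - 3651) = sqrt(-69309/19) = 3*I*sqrt(146319)/19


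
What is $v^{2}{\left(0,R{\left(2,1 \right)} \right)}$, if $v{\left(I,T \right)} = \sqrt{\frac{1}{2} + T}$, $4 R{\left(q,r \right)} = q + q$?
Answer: $\frac{3}{2} \approx 1.5$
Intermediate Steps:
$R{\left(q,r \right)} = \frac{q}{2}$ ($R{\left(q,r \right)} = \frac{q + q}{4} = \frac{2 q}{4} = \frac{q}{2}$)
$v{\left(I,T \right)} = \sqrt{\frac{1}{2} + T}$
$v^{2}{\left(0,R{\left(2,1 \right)} \right)} = \left(\frac{\sqrt{2 + 4 \cdot \frac{1}{2} \cdot 2}}{2}\right)^{2} = \left(\frac{\sqrt{2 + 4 \cdot 1}}{2}\right)^{2} = \left(\frac{\sqrt{2 + 4}}{2}\right)^{2} = \left(\frac{\sqrt{6}}{2}\right)^{2} = \frac{3}{2}$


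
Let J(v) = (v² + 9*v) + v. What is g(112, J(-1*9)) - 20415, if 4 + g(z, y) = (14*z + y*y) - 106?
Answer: -18876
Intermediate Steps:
J(v) = v² + 10*v
g(z, y) = -110 + y² + 14*z (g(z, y) = -4 + ((14*z + y*y) - 106) = -4 + ((14*z + y²) - 106) = -4 + ((y² + 14*z) - 106) = -4 + (-106 + y² + 14*z) = -110 + y² + 14*z)
g(112, J(-1*9)) - 20415 = (-110 + ((-1*9)*(10 - 1*9))² + 14*112) - 20415 = (-110 + (-9*(10 - 9))² + 1568) - 20415 = (-110 + (-9*1)² + 1568) - 20415 = (-110 + (-9)² + 1568) - 20415 = (-110 + 81 + 1568) - 20415 = 1539 - 20415 = -18876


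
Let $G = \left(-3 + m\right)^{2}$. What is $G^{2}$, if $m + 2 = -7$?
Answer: $20736$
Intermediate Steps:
$m = -9$ ($m = -2 - 7 = -9$)
$G = 144$ ($G = \left(-3 - 9\right)^{2} = \left(-12\right)^{2} = 144$)
$G^{2} = 144^{2} = 20736$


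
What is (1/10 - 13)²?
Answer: 16641/100 ≈ 166.41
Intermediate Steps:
(1/10 - 13)² = (⅒ - 13)² = (-129/10)² = 16641/100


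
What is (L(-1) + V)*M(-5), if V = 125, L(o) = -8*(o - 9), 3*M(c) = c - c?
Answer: 0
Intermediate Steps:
M(c) = 0 (M(c) = (c - c)/3 = (1/3)*0 = 0)
L(o) = 72 - 8*o (L(o) = -8*(-9 + o) = 72 - 8*o)
(L(-1) + V)*M(-5) = ((72 - 8*(-1)) + 125)*0 = ((72 + 8) + 125)*0 = (80 + 125)*0 = 205*0 = 0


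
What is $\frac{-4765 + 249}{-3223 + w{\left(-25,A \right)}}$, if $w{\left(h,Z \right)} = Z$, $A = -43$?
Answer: $\frac{2258}{1633} \approx 1.3827$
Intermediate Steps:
$\frac{-4765 + 249}{-3223 + w{\left(-25,A \right)}} = \frac{-4765 + 249}{-3223 - 43} = - \frac{4516}{-3266} = \left(-4516\right) \left(- \frac{1}{3266}\right) = \frac{2258}{1633}$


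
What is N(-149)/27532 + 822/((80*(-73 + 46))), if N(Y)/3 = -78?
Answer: -964031/2477880 ≈ -0.38905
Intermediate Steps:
N(Y) = -234 (N(Y) = 3*(-78) = -234)
N(-149)/27532 + 822/((80*(-73 + 46))) = -234/27532 + 822/((80*(-73 + 46))) = -234*1/27532 + 822/((80*(-27))) = -117/13766 + 822/(-2160) = -117/13766 + 822*(-1/2160) = -117/13766 - 137/360 = -964031/2477880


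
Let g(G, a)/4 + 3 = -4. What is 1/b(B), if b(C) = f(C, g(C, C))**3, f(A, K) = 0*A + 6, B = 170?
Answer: 1/216 ≈ 0.0046296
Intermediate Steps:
g(G, a) = -28 (g(G, a) = -12 + 4*(-4) = -12 - 16 = -28)
f(A, K) = 6 (f(A, K) = 0 + 6 = 6)
b(C) = 216 (b(C) = 6**3 = 216)
1/b(B) = 1/216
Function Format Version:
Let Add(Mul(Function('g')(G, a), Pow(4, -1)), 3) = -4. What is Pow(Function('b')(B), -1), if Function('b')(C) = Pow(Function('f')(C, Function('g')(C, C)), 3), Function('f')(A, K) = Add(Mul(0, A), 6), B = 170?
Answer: Rational(1, 216) ≈ 0.0046296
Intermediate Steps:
Function('g')(G, a) = -28 (Function('g')(G, a) = Add(-12, Mul(4, -4)) = Add(-12, -16) = -28)
Function('f')(A, K) = 6 (Function('f')(A, K) = Add(0, 6) = 6)
Function('b')(C) = 216 (Function('b')(C) = Pow(6, 3) = 216)
Pow(Function('b')(B), -1) = Pow(216, -1) = Rational(1, 216)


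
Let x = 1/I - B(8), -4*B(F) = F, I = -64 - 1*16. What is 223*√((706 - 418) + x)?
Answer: 223*√115995/20 ≈ 3797.5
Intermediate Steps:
I = -80 (I = -64 - 16 = -80)
B(F) = -F/4
x = 159/80 (x = 1/(-80) - (-1)*8/4 = -1/80 - 1*(-2) = -1/80 + 2 = 159/80 ≈ 1.9875)
223*√((706 - 418) + x) = 223*√((706 - 418) + 159/80) = 223*√(288 + 159/80) = 223*√(23199/80) = 223*(√115995/20) = 223*√115995/20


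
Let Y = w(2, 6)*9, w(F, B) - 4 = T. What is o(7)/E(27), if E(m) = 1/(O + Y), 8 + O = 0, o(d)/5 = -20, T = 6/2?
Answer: -5500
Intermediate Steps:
T = 3 (T = 6*(½) = 3)
o(d) = -100 (o(d) = 5*(-20) = -100)
w(F, B) = 7 (w(F, B) = 4 + 3 = 7)
O = -8 (O = -8 + 0 = -8)
Y = 63 (Y = 7*9 = 63)
E(m) = 1/55 (E(m) = 1/(-8 + 63) = 1/55)
o(7)/E(27) = -100/1/55 = -100*55 = -5500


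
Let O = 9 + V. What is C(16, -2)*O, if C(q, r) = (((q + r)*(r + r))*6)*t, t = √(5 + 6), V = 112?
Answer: -40656*√11 ≈ -1.3484e+5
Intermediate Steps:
t = √11 ≈ 3.3166
C(q, r) = 12*r*√11*(q + r) (C(q, r) = (((q + r)*(r + r))*6)*√11 = (((q + r)*(2*r))*6)*√11 = ((2*r*(q + r))*6)*√11 = (12*r*(q + r))*√11 = 12*r*√11*(q + r))
O = 121 (O = 9 + 112 = 121)
C(16, -2)*O = (12*(-2)*√11*(16 - 2))*121 = (12*(-2)*√11*14)*121 = -336*√11*121 = -40656*√11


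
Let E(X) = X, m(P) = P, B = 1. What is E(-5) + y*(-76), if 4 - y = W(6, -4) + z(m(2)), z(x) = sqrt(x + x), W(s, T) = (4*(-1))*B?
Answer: -461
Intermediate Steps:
W(s, T) = -4 (W(s, T) = (4*(-1))*1 = -4*1 = -4)
z(x) = sqrt(2)*sqrt(x) (z(x) = sqrt(2*x) = sqrt(2)*sqrt(x))
y = 6 (y = 4 - (-4 + sqrt(2)*sqrt(2)) = 4 - (-4 + 2) = 4 - 1*(-2) = 4 + 2 = 6)
E(-5) + y*(-76) = -5 + 6*(-76) = -5 - 456 = -461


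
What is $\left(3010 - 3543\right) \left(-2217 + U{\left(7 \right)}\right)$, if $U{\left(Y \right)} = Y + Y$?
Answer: $1174199$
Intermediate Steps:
$U{\left(Y \right)} = 2 Y$
$\left(3010 - 3543\right) \left(-2217 + U{\left(7 \right)}\right) = \left(3010 - 3543\right) \left(-2217 + 2 \cdot 7\right) = - 533 \left(-2217 + 14\right) = \left(-533\right) \left(-2203\right) = 1174199$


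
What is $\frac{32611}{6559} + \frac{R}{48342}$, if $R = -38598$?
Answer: $\frac{31507540}{7549409} \approx 4.1735$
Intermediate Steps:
$\frac{32611}{6559} + \frac{R}{48342} = \frac{32611}{6559} - \frac{38598}{48342} = 32611 \cdot \frac{1}{6559} - \frac{919}{1151} = \frac{32611}{6559} - \frac{919}{1151} = \frac{31507540}{7549409}$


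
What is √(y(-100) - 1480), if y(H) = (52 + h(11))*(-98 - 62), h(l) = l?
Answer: 34*I*√10 ≈ 107.52*I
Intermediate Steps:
y(H) = -10080 (y(H) = (52 + 11)*(-98 - 62) = 63*(-160) = -10080)
√(y(-100) - 1480) = √(-10080 - 1480) = √(-11560) = 34*I*√10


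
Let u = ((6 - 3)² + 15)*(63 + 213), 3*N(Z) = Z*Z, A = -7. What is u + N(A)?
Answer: 19921/3 ≈ 6640.3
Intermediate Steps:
N(Z) = Z²/3 (N(Z) = (Z*Z)/3 = Z²/3)
u = 6624 (u = (3² + 15)*276 = (9 + 15)*276 = 24*276 = 6624)
u + N(A) = 6624 + (⅓)*(-7)² = 6624 + (⅓)*49 = 6624 + 49/3 = 19921/3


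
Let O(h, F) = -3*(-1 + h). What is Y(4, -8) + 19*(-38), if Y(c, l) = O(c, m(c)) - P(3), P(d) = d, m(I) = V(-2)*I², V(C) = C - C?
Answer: -734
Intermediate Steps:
V(C) = 0
m(I) = 0 (m(I) = 0*I² = 0)
O(h, F) = 3 - 3*h
Y(c, l) = -3*c (Y(c, l) = (3 - 3*c) - 1*3 = (3 - 3*c) - 3 = -3*c)
Y(4, -8) + 19*(-38) = -3*4 + 19*(-38) = -12 - 722 = -734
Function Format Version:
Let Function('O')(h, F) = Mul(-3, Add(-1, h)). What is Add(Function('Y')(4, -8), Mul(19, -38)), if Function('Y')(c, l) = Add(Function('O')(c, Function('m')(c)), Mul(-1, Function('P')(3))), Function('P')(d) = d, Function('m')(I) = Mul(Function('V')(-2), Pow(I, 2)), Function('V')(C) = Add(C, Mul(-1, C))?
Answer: -734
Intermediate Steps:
Function('V')(C) = 0
Function('m')(I) = 0 (Function('m')(I) = Mul(0, Pow(I, 2)) = 0)
Function('O')(h, F) = Add(3, Mul(-3, h))
Function('Y')(c, l) = Mul(-3, c) (Function('Y')(c, l) = Add(Add(3, Mul(-3, c)), Mul(-1, 3)) = Add(Add(3, Mul(-3, c)), -3) = Mul(-3, c))
Add(Function('Y')(4, -8), Mul(19, -38)) = Add(Mul(-3, 4), Mul(19, -38)) = Add(-12, -722) = -734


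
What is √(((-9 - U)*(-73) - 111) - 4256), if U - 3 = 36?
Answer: I*√863 ≈ 29.377*I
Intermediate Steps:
U = 39 (U = 3 + 36 = 39)
√(((-9 - U)*(-73) - 111) - 4256) = √(((-9 - 1*39)*(-73) - 111) - 4256) = √(((-9 - 39)*(-73) - 111) - 4256) = √((-48*(-73) - 111) - 4256) = √((3504 - 111) - 4256) = √(3393 - 4256) = √(-863) = I*√863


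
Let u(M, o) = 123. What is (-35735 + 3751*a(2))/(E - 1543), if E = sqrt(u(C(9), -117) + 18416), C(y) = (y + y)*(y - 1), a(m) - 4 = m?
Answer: 20412347/2362310 + 13229*sqrt(18539)/2362310 ≈ 9.4033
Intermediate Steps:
a(m) = 4 + m
C(y) = 2*y*(-1 + y) (C(y) = (2*y)*(-1 + y) = 2*y*(-1 + y))
E = sqrt(18539) (E = sqrt(123 + 18416) = sqrt(18539) ≈ 136.16)
(-35735 + 3751*a(2))/(E - 1543) = (-35735 + 3751*(4 + 2))/(sqrt(18539) - 1543) = (-35735 + 3751*6)/(-1543 + sqrt(18539)) = (-35735 + 22506)/(-1543 + sqrt(18539)) = -13229/(-1543 + sqrt(18539))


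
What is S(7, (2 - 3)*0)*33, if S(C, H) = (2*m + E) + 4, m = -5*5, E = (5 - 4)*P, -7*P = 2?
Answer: -10692/7 ≈ -1527.4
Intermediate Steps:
P = -2/7 (P = -1/7*2 = -2/7 ≈ -0.28571)
E = -2/7 (E = (5 - 4)*(-2/7) = 1*(-2/7) = -2/7 ≈ -0.28571)
m = -25
S(C, H) = -324/7 (S(C, H) = (2*(-25) - 2/7) + 4 = (-50 - 2/7) + 4 = -352/7 + 4 = -324/7)
S(7, (2 - 3)*0)*33 = -324/7*33 = -10692/7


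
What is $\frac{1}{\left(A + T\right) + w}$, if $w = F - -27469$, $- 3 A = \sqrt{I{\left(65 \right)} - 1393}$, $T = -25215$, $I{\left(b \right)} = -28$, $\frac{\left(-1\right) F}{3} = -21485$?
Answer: $\frac{600381}{40050817550} + \frac{21 i \sqrt{29}}{40050817550} \approx 1.499 \cdot 10^{-5} + 2.8236 \cdot 10^{-9} i$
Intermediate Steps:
$F = 64455$ ($F = \left(-3\right) \left(-21485\right) = 64455$)
$A = - \frac{7 i \sqrt{29}}{3}$ ($A = - \frac{\sqrt{-28 - 1393}}{3} = - \frac{\sqrt{-1421}}{3} = - \frac{7 i \sqrt{29}}{3} \approx - 12.565 i$)
$w = 91924$ ($w = 64455 - -27469 = 64455 + 27469 = 91924$)
$\frac{1}{\left(A + T\right) + w} = \frac{1}{\left(- \frac{7 i \sqrt{29}}{3} - 25215\right) + 91924} = \frac{1}{\left(-25215 - \frac{7 i \sqrt{29}}{3}\right) + 91924} = \frac{1}{66709 - \frac{7 i \sqrt{29}}{3}}$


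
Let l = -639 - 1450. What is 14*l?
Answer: -29246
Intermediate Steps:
l = -2089
14*l = 14*(-2089) = -29246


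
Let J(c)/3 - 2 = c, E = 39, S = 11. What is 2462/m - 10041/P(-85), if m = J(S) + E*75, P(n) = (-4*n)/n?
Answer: 7442843/2964 ≈ 2511.1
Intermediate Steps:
P(n) = -4
J(c) = 6 + 3*c
m = 2964 (m = (6 + 3*11) + 39*75 = (6 + 33) + 2925 = 39 + 2925 = 2964)
2462/m - 10041/P(-85) = 2462/2964 - 10041/(-4) = 2462*(1/2964) - 10041*(-¼) = 1231/1482 + 10041/4 = 7442843/2964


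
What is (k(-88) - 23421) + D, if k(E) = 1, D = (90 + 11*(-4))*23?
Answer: -22362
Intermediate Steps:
D = 1058 (D = (90 - 44)*23 = 46*23 = 1058)
(k(-88) - 23421) + D = (1 - 23421) + 1058 = -23420 + 1058 = -22362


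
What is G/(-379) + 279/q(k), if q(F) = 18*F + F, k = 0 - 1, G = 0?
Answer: -279/19 ≈ -14.684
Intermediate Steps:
k = -1
q(F) = 19*F
G/(-379) + 279/q(k) = 0/(-379) + 279/((19*(-1))) = 0*(-1/379) + 279/(-19) = 0 + 279*(-1/19) = 0 - 279/19 = -279/19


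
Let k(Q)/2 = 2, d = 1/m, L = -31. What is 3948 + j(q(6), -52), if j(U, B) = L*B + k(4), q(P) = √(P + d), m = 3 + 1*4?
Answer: 5564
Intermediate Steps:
m = 7 (m = 3 + 4 = 7)
d = ⅐ (d = 1/7 = 1*(⅐) = ⅐ ≈ 0.14286)
k(Q) = 4 (k(Q) = 2*2 = 4)
q(P) = √(⅐ + P) (q(P) = √(P + ⅐) = √(⅐ + P))
j(U, B) = 4 - 31*B (j(U, B) = -31*B + 4 = 4 - 31*B)
3948 + j(q(6), -52) = 3948 + (4 - 31*(-52)) = 3948 + (4 + 1612) = 3948 + 1616 = 5564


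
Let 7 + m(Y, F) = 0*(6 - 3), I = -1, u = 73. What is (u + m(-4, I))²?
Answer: 4356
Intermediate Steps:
m(Y, F) = -7 (m(Y, F) = -7 + 0*(6 - 3) = -7 + 0*3 = -7 + 0 = -7)
(u + m(-4, I))² = (73 - 7)² = 66² = 4356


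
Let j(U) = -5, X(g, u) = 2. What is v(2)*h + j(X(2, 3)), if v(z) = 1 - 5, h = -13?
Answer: 47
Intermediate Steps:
v(z) = -4
v(2)*h + j(X(2, 3)) = -4*(-13) - 5 = 52 - 5 = 47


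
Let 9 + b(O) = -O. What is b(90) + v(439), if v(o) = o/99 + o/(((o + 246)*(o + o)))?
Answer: -12825841/135630 ≈ -94.565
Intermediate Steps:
b(O) = -9 - O
v(o) = 1/(2*(246 + o)) + o/99 (v(o) = o*(1/99) + o/(((246 + o)*(2*o))) = o/99 + o/((2*o*(246 + o))) = o/99 + o*(1/(2*o*(246 + o))) = o/99 + 1/(2*(246 + o)) = 1/(2*(246 + o)) + o/99)
b(90) + v(439) = (-9 - 1*90) + (99 + 2*439² + 492*439)/(198*(246 + 439)) = (-9 - 90) + (1/198)*(99 + 2*192721 + 215988)/685 = -99 + (1/198)*(1/685)*(99 + 385442 + 215988) = -99 + (1/198)*(1/685)*601529 = -99 + 601529/135630 = -12825841/135630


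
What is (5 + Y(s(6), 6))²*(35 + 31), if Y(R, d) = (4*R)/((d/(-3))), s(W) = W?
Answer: 3234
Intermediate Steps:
Y(R, d) = -12*R/d (Y(R, d) = (4*R)/((d*(-⅓))) = (4*R)/((-d/3)) = (4*R)*(-3/d) = -12*R/d)
(5 + Y(s(6), 6))²*(35 + 31) = (5 - 12*6/6)²*(35 + 31) = (5 - 12*6*⅙)²*66 = (5 - 12)²*66 = (-7)²*66 = 49*66 = 3234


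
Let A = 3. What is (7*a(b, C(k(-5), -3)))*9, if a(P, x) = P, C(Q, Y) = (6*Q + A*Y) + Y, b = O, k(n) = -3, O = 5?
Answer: 315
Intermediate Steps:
b = 5
C(Q, Y) = 4*Y + 6*Q (C(Q, Y) = (6*Q + 3*Y) + Y = (3*Y + 6*Q) + Y = 4*Y + 6*Q)
(7*a(b, C(k(-5), -3)))*9 = (7*5)*9 = 35*9 = 315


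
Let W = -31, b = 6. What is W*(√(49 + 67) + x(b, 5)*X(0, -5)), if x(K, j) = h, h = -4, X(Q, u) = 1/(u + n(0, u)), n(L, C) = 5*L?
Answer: -124/5 - 62*√29 ≈ -358.68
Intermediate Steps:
X(Q, u) = 1/u (X(Q, u) = 1/(u + 5*0) = 1/(u + 0) = 1/u)
x(K, j) = -4
W*(√(49 + 67) + x(b, 5)*X(0, -5)) = -31*(√(49 + 67) - 4/(-5)) = -31*(√116 - 4*(-⅕)) = -31*(2*√29 + ⅘) = -31*(⅘ + 2*√29) = -124/5 - 62*√29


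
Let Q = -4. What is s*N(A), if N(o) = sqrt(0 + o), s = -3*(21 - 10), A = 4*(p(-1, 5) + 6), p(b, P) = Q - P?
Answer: -66*I*sqrt(3) ≈ -114.32*I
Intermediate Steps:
p(b, P) = -4 - P
A = -12 (A = 4*((-4 - 1*5) + 6) = 4*((-4 - 5) + 6) = 4*(-9 + 6) = 4*(-3) = -12)
s = -33 (s = -3*11 = -33)
N(o) = sqrt(o)
s*N(A) = -66*I*sqrt(3)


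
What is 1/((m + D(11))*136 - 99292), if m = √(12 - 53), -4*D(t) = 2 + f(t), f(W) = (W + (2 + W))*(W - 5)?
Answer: -1629/169844873 - 17*I*√41/1358758984 ≈ -9.5911e-6 - 8.0112e-8*I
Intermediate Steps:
f(W) = (-5 + W)*(2 + 2*W) (f(W) = (2 + 2*W)*(-5 + W) = (-5 + W)*(2 + 2*W))
D(t) = 2 + 2*t - t²/2 (D(t) = -(2 + (-10 - 8*t + 2*t²))/4 = -(-8 - 8*t + 2*t²)/4 = 2 + 2*t - t²/2)
m = I*√41 (m = √(-41) = I*√41 ≈ 6.4031*I)
1/((m + D(11))*136 - 99292) = 1/((I*√41 + (2 + 2*11 - ½*11²))*136 - 99292) = 1/((I*√41 + (2 + 22 - ½*121))*136 - 99292) = 1/((I*√41 + (2 + 22 - 121/2))*136 - 99292) = 1/((I*√41 - 73/2)*136 - 99292) = 1/((-73/2 + I*√41)*136 - 99292) = 1/((-4964 + 136*I*√41) - 99292) = 1/(-104256 + 136*I*√41)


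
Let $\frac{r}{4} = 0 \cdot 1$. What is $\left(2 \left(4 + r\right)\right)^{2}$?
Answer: $64$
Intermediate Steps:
$r = 0$ ($r = 4 \cdot 0 \cdot 1 = 4 \cdot 0 = 0$)
$\left(2 \left(4 + r\right)\right)^{2} = \left(2 \left(4 + 0\right)\right)^{2} = \left(2 \cdot 4\right)^{2} = 8^{2} = 64$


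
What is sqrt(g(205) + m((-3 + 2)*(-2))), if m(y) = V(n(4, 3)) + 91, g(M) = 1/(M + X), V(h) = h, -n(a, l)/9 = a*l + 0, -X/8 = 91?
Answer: 6*I*sqrt(129181)/523 ≈ 4.1233*I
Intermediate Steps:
X = -728 (X = -8*91 = -728)
n(a, l) = -9*a*l (n(a, l) = -9*(a*l + 0) = -9*a*l)
g(M) = 1/(-728 + M) (g(M) = 1/(M - 728) = 1/(-728 + M))
m(y) = -17 (m(y) = -9*4*3 + 91 = -108 + 91 = -17)
sqrt(g(205) + m((-3 + 2)*(-2))) = sqrt(1/(-728 + 205) - 17) = sqrt(1/(-523) - 17) = sqrt(-1/523 - 17) = sqrt(-8892/523) = 6*I*sqrt(129181)/523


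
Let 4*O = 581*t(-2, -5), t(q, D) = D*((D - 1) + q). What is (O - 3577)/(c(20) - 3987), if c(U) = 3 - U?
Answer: -29/52 ≈ -0.55769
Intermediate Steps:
t(q, D) = D*(-1 + D + q) (t(q, D) = D*((-1 + D) + q) = D*(-1 + D + q))
O = 5810 (O = (581*(-5*(-1 - 5 - 2)))/4 = (581*(-5*(-8)))/4 = (581*40)/4 = (¼)*23240 = 5810)
(O - 3577)/(c(20) - 3987) = (5810 - 3577)/((3 - 1*20) - 3987) = 2233/((3 - 20) - 3987) = 2233/(-17 - 3987) = 2233/(-4004) = 2233*(-1/4004) = -29/52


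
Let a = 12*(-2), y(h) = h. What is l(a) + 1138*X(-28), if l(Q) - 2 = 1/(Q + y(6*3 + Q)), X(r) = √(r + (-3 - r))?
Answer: 59/30 + 1138*I*√3 ≈ 1.9667 + 1971.1*I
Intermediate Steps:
X(r) = I*√3 (X(r) = √(-3) = I*√3)
a = -24
l(Q) = 2 + 1/(18 + 2*Q) (l(Q) = 2 + 1/(Q + (6*3 + Q)) = 2 + 1/(Q + (18 + Q)) = 2 + 1/(18 + 2*Q))
l(a) + 1138*X(-28) = (37 + 4*(-24))/(2*(9 - 24)) + 1138*(I*√3) = (½)*(37 - 96)/(-15) + 1138*I*√3 = (½)*(-1/15)*(-59) + 1138*I*√3 = 59/30 + 1138*I*√3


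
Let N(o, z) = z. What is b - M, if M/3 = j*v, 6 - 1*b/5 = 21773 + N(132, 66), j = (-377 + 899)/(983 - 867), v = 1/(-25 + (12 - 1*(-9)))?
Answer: -873293/8 ≈ -1.0916e+5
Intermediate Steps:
v = -¼ (v = 1/(-25 + (12 + 9)) = 1/(-25 + 21) = 1/(-4) = -¼ ≈ -0.25000)
j = 9/2 (j = 522/116 = 522*(1/116) = 9/2 ≈ 4.5000)
b = -109165 (b = 30 - 5*(21773 + 66) = 30 - 5*21839 = 30 - 109195 = -109165)
M = -27/8 (M = 3*((9/2)*(-¼)) = 3*(-9/8) = -27/8 ≈ -3.3750)
b - M = -109165 - 1*(-27/8) = -109165 + 27/8 = -873293/8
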